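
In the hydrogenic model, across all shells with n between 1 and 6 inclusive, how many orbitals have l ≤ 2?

For each n in the range, tally the orbitals obeying l ≤ 2:
n=1 → 1; n=2 → 4; n=3 → 9; n=4 → 9; n=5 → 9; n=6 → 9.
Total orbitals: 1 + 4 + 9 + 9 + 9 + 9 = 41.

41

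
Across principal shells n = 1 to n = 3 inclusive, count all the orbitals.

14

Shell n has n² orbitals: 1²=1 + 2²=4 + 3²=9 = 14 orbitals.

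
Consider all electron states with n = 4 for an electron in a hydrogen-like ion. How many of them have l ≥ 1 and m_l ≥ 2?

6

The n = 4 shell has l = 0 through 3; check each.
Per l-value: l=2 → 1; l=3 → 2.
Orbitals: 1 + 2 = 3. Each orbital carries two spin states, so 3 × 2 = 6 states.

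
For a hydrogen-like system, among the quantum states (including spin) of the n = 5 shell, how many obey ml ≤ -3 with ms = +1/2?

3

With n = 5 the allowed l are 0, 1, …, 4.
Per l-value: l=3 → 1; l=4 → 2.
Orbitals: 1 + 2 = 3. With ms fixed to a single value there is one state per orbital, giving 3 states.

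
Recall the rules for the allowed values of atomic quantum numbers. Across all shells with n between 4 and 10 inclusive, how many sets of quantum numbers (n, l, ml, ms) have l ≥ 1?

Per-shell orbital counts meeting the constraint:
n=4 → 15; n=5 → 24; n=6 → 35; n=7 → 48; n=8 → 63; n=9 → 80; n=10 → 99.
Orbitals: 15 + 24 + 35 + 48 + 63 + 80 + 99 = 364. Including both spin states (ms = ±1/2) gives 2 × 364 = 728 states.

728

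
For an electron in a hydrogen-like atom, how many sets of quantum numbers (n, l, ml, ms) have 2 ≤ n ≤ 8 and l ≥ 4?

220

Count contributing orbitals for each principal shell:
n=5 → 9; n=6 → 20; n=7 → 33; n=8 → 48.
Orbitals: 9 + 20 + 33 + 48 = 110. Including both spin states (ms = ±1/2) gives 2 × 110 = 220 states.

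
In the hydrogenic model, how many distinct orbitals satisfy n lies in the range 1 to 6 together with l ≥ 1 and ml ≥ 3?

10

Go shell by shell, enumerating (l, ml) with l ≥ 1 and ml ≥ 3:
n=4 → 1; n=5 → 3; n=6 → 6.
Total orbitals: 1 + 3 + 6 = 10.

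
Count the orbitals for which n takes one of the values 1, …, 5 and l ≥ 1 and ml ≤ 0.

30

For each n in the range, tally the orbitals obeying l ≥ 1 and ml ≤ 0:
n=2 → 2; n=3 → 5; n=4 → 9; n=5 → 14.
Total orbitals: 2 + 5 + 9 + 14 = 30.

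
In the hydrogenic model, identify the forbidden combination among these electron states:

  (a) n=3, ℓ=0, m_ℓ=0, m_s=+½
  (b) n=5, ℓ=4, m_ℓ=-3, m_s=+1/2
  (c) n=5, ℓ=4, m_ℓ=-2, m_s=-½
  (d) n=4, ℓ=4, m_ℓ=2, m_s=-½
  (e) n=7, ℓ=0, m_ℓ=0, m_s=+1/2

(d) has ℓ = 4 ≥ n = 4, violating 0 ≤ ℓ ≤ n−1.
The remaining sets (a), (b), (c), (e) satisfy all four rules.

(d)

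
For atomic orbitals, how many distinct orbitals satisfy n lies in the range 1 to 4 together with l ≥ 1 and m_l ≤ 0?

Work shell by shell — for each n, count the (l, m_l) pairs that satisfy l ≥ 1 and m_l ≤ 0:
n=2 → 2; n=3 → 5; n=4 → 9.
Total orbitals: 2 + 5 + 9 = 16.

16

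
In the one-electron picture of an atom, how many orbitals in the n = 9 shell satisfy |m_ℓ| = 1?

16

Go through ℓ = 0, …, 8 (the values permitted for n = 9).
Orbitals with |m_ℓ| = 1, by ℓ: ℓ=1 → 2; ℓ=2 → 2; ℓ=3 → 2; ℓ=4 → 2; ℓ=5 → 2; ℓ=6 → 2; ℓ=7 → 2; ℓ=8 → 2.
Total orbitals: 2 + 2 + 2 + 2 + 2 + 2 + 2 + 2 = 16.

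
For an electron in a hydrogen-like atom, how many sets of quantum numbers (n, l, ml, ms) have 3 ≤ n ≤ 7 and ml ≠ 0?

Go shell by shell, enumerating (l, ml) with ml ≠ 0:
n=3 → 6; n=4 → 12; n=5 → 20; n=6 → 30; n=7 → 42.
Orbitals: 6 + 12 + 20 + 30 + 42 = 110. Including both spin states (ms = ±1/2) gives 2 × 110 = 220 states.

220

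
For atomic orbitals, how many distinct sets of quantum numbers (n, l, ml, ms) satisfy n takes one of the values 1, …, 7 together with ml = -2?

Count contributing orbitals for each principal shell:
n=3 → 1; n=4 → 2; n=5 → 3; n=6 → 4; n=7 → 5.
Orbitals: 1 + 2 + 3 + 4 + 5 = 15. Including both spin states (ms = ±1/2) gives 2 × 15 = 30 states.

30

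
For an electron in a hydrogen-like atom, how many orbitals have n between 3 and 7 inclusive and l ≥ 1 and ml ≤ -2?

35

Go shell by shell, enumerating (l, ml) with l ≥ 1 and ml ≤ -2:
n=3 → 1; n=4 → 3; n=5 → 6; n=6 → 10; n=7 → 15.
Total orbitals: 1 + 3 + 6 + 10 + 15 = 35.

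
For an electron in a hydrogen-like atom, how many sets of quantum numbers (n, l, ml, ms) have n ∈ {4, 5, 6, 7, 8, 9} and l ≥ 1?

Per-shell orbital counts meeting the constraint:
n=4 → 15; n=5 → 24; n=6 → 35; n=7 → 48; n=8 → 63; n=9 → 80.
Orbitals: 15 + 24 + 35 + 48 + 63 + 80 = 265. Including both spin states (ms = ±1/2) gives 2 × 265 = 530 states.

530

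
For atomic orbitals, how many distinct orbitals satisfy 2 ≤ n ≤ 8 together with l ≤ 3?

93

Per-shell orbital counts meeting the constraint:
n=2 → 4; n=3 → 9; n=4 → 16; n=5 → 16; n=6 → 16; n=7 → 16; n=8 → 16.
Total orbitals: 4 + 9 + 16 + 16 + 16 + 16 + 16 = 93.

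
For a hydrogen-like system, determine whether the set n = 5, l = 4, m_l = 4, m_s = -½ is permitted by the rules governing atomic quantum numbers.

n = 5 is a positive integer. l = 4 satisfies 0 ≤ l ≤ n−1 = 4. m_l = 4 lies in the range −l … +l (here −4 … 4). m_s = -1/2 is one of ±1/2.
All four constraints are satisfied.

Yes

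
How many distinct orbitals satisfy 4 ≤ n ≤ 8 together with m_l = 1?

25

Per-shell orbital counts meeting the constraint:
n=4 → 3; n=5 → 4; n=6 → 5; n=7 → 6; n=8 → 7.
Total orbitals: 3 + 4 + 5 + 6 + 7 = 25.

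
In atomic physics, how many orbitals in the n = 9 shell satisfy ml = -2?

7

The n = 9 shell has l = 0 through 8; check each.
Per l-value: l=2 → 1; l=3 → 1; l=4 → 1; l=5 → 1; l=6 → 1; l=7 → 1; l=8 → 1.
Total orbitals: 1 + 1 + 1 + 1 + 1 + 1 + 1 = 7.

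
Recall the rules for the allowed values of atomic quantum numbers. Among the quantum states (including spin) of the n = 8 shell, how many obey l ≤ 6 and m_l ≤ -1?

42

The n = 8 shell has l = 0 through 7; check each.
The (l, m_l) pairs meeting l ≤ 6 and m_l ≤ -1 give: l=1 → 1; l=2 → 2; l=3 → 3; l=4 → 4; l=5 → 5; l=6 → 6.
Orbitals: 1 + 2 + 3 + 4 + 5 + 6 = 21. Each orbital carries two spin states, so 21 × 2 = 42 states.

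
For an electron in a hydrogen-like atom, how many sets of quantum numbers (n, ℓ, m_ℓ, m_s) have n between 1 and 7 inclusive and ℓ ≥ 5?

70

Go shell by shell, enumerating (ℓ, m_ℓ) with ℓ ≥ 5:
n=6 → 11; n=7 → 24.
Orbitals: 11 + 24 = 35. Including both spin states (m_s = ±1/2) gives 2 × 35 = 70 states.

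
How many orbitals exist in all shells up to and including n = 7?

140

Total orbitals = 1² + 2² + 3² + 4² + 5² + 6² + 7² = 140.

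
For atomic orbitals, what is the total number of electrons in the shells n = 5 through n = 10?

Shell n has n² orbitals: 5²=25 + 6²=36 + 7²=49 + 8²=64 + 9²=81 + 10²=100 = 355 orbitals.
Two spin states per orbital: 2 × 355 = 710 electrons.

710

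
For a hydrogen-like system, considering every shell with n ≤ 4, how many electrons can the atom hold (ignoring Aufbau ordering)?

60

Total orbitals = 1² + 2² + 3² + 4² = 30. Doubling for spin gives 60 electrons.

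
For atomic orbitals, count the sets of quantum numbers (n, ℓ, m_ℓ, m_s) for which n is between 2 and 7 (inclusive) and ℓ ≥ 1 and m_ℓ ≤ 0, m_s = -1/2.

77

Count contributing orbitals for each principal shell:
n=2 → 2; n=3 → 5; n=4 → 9; n=5 → 14; n=6 → 20; n=7 → 27.
Orbitals: 2 + 5 + 9 + 14 + 20 + 27 = 77. With m_s fixed to -1/2 there is one state per orbital, so 77 states.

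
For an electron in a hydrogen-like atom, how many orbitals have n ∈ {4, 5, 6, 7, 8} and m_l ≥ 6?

Work shell by shell — for each n, count the (l, m_l) pairs that satisfy m_l ≥ 6:
n=7 → 1; n=8 → 3.
Total orbitals: 1 + 3 = 4.

4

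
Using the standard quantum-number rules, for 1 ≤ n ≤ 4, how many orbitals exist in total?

30

Total orbitals = 1² + 2² + 3² + 4² = 30.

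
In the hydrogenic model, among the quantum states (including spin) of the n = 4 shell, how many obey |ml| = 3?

With n = 4 the allowed l are 0, 1, …, 3.
The (l, ml) pairs meeting |ml| = 3 give: l=3 → 2.
Orbitals: 2. Each orbital carries two spin states, so 2 × 2 = 4 states.

4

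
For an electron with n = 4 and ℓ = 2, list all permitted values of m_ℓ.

m_ℓ takes every integer from −ℓ to +ℓ. With ℓ = 2 that gives the 5 values -2, -1, 0, 1, 2.

-2, -1, 0, 1, 2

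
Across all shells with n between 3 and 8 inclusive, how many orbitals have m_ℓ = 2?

Work shell by shell — for each n, count the (ℓ, m_ℓ) pairs that satisfy m_ℓ = 2:
n=3 → 1; n=4 → 2; n=5 → 3; n=6 → 4; n=7 → 5; n=8 → 6.
Total orbitals: 1 + 2 + 3 + 4 + 5 + 6 = 21.

21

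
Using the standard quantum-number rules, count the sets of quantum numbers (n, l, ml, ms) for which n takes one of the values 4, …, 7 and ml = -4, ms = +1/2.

Go shell by shell, enumerating (l, ml) with ml = -4:
n=5 → 1; n=6 → 2; n=7 → 3.
Orbitals: 1 + 2 + 3 = 6. With ms fixed to +1/2 there is one state per orbital, so 6 states.

6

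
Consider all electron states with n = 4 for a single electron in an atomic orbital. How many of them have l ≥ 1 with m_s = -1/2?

15

The n = 4 shell has l = 0 through 3; check each.
Contributions: l=1 → 3; l=2 → 5; l=3 → 7.
Orbitals: 3 + 5 + 7 = 15. With m_s fixed to a single value there is one state per orbital, giving 15 states.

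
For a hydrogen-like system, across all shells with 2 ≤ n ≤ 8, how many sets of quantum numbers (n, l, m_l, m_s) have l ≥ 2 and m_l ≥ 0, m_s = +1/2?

Go shell by shell, enumerating (l, m_l) with l ≥ 2 and m_l ≥ 0:
n=3 → 3; n=4 → 7; n=5 → 12; n=6 → 18; n=7 → 25; n=8 → 33.
Orbitals: 3 + 7 + 12 + 18 + 25 + 33 = 98. With m_s fixed to +1/2 there is one state per orbital, so 98 states.

98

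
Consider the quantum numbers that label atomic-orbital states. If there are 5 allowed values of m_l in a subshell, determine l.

m_l ranges over 2l+1 integers, so 2l+1 = 5 ⇒ l = 2.

l = 2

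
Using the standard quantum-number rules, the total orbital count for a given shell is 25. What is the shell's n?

n² = 25 ⇒ n = 5.

n = 5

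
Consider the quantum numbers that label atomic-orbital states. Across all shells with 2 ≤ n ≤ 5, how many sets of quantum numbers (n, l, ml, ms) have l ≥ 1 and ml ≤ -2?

Work shell by shell — for each n, count the (l, ml) pairs that satisfy l ≥ 1 and ml ≤ -2:
n=3 → 1; n=4 → 3; n=5 → 6.
Orbitals: 1 + 3 + 6 = 10. Including both spin states (ms = ±1/2) gives 2 × 10 = 20 states.

20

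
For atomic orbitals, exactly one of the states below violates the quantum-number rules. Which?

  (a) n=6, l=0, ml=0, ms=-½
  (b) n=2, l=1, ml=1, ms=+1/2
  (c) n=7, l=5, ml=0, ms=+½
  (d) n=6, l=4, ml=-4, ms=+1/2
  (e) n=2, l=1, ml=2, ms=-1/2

(e) has |ml| = 2 > l = 1, violating −l ≤ ml ≤ l.
The remaining sets (a), (b), (c), (d) satisfy all four rules.

(e)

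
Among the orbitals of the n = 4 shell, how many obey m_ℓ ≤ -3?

The n = 4 shell has ℓ = 0 through 3; check each.
The (ℓ, m_ℓ) pairs meeting m_ℓ ≤ -3 give: ℓ=3 → 1.
Total orbitals: 1.

1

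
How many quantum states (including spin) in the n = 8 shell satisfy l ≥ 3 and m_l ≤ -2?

40

The n = 8 shell has l = 0 through 7; check each.
Per l-value: l=3 → 2; l=4 → 3; l=5 → 4; l=6 → 5; l=7 → 6.
Orbitals: 2 + 3 + 4 + 5 + 6 = 20. Each orbital carries two spin states, so 20 × 2 = 40 states.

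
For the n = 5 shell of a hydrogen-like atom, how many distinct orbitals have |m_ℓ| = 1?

With n = 5 the allowed ℓ are 0, 1, …, 4.
Orbitals with |m_ℓ| = 1, by ℓ: ℓ=1 → 2; ℓ=2 → 2; ℓ=3 → 2; ℓ=4 → 2.
Total orbitals: 2 + 2 + 2 + 2 = 8.

8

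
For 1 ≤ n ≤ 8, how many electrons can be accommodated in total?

408

Total orbitals = 1² + 2² + 3² + 4² + 5² + 6² + 7² + 8² = 204. Doubling for spin gives 408 electrons.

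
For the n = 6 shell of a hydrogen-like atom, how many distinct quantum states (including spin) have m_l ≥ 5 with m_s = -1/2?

1

Go through l = 0, …, 5 (the values permitted for n = 6).
Contributions: l=5 → 1.
Orbitals: 1. With m_s fixed to a single value there is one state per orbital, giving 1 state.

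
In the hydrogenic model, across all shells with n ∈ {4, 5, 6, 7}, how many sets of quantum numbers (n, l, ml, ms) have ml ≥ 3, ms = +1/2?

20

Per-shell orbital counts meeting the constraint:
n=4 → 1; n=5 → 3; n=6 → 6; n=7 → 10.
Orbitals: 1 + 3 + 6 + 10 = 20. With ms fixed to +1/2 there is one state per orbital, so 20 states.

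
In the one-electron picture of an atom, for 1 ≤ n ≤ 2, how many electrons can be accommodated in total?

Total orbitals = 1² + 2² = 5. Doubling for spin gives 10 electrons.

10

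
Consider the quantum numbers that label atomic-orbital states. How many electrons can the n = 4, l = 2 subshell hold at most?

A subshell with l = 2 has 2l+1 = 5 orbitals, each holding 2 electrons (spin ±1/2), so 5 × 2 = 10.

10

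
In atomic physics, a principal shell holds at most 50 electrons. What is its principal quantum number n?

2n² = 50 ⇒ n² = 25 ⇒ n = 5.

n = 5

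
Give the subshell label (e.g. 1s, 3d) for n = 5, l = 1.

l = 1 corresponds to the letter 'p', so the subshell is 5p.

5p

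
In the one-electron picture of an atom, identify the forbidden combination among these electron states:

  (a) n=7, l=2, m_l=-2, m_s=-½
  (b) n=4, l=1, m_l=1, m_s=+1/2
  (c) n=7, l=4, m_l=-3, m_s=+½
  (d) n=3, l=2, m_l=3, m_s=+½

(d) has |m_l| = 3 > l = 2, violating −l ≤ m_l ≤ l.
The remaining sets (a), (b), (c) satisfy all four rules.

(d)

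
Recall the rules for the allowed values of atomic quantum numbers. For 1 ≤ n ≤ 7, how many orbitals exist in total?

Total orbitals = 1² + 2² + 3² + 4² + 5² + 6² + 7² = 140.

140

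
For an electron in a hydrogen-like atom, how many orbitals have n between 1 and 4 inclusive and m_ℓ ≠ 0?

Treat each shell separately and count matching orbitals:
n=2 → 2; n=3 → 6; n=4 → 12.
Total orbitals: 2 + 6 + 12 = 20.

20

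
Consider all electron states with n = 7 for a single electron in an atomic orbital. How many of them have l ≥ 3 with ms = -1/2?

With n = 7 the allowed l are 0, 1, …, 6.
Contributions: l=3 → 7; l=4 → 9; l=5 → 11; l=6 → 13.
Orbitals: 7 + 9 + 11 + 13 = 40. With ms fixed to a single value there is one state per orbital, giving 40 states.

40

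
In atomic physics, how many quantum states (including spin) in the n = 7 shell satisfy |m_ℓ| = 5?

8

With n = 7 the allowed ℓ are 0, 1, …, 6.
The (ℓ, m_ℓ) pairs meeting |m_ℓ| = 5 give: ℓ=5 → 2; ℓ=6 → 2.
Orbitals: 2 + 2 = 4. Each orbital carries two spin states, so 4 × 2 = 8 states.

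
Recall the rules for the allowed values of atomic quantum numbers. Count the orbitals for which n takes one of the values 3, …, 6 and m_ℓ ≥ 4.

4

Go shell by shell, enumerating (ℓ, m_ℓ) with m_ℓ ≥ 4:
n=5 → 1; n=6 → 3.
Total orbitals: 1 + 3 = 4.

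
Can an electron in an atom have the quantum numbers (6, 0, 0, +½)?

n = 6 is a positive integer. l = 0 satisfies 0 ≤ l ≤ n−1 = 5. m_l = 0 lies in the range −l … +l (here 0). m_s = +1/2 is one of ±1/2.
All four constraints are satisfied.

Yes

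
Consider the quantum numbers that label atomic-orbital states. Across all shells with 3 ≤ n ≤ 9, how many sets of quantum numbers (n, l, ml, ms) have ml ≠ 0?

For each n in the range, tally the orbitals obeying ml ≠ 0:
n=3 → 6; n=4 → 12; n=5 → 20; n=6 → 30; n=7 → 42; n=8 → 56; n=9 → 72.
Orbitals: 6 + 12 + 20 + 30 + 42 + 56 + 72 = 238. Including both spin states (ms = ±1/2) gives 2 × 238 = 476 states.

476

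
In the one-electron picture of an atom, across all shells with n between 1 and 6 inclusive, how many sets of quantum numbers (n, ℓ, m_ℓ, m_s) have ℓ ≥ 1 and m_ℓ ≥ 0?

100

For each n in the range, tally the orbitals obeying ℓ ≥ 1 and m_ℓ ≥ 0:
n=2 → 2; n=3 → 5; n=4 → 9; n=5 → 14; n=6 → 20.
Orbitals: 2 + 5 + 9 + 14 + 20 = 50. Including both spin states (m_s = ±1/2) gives 2 × 50 = 100 states.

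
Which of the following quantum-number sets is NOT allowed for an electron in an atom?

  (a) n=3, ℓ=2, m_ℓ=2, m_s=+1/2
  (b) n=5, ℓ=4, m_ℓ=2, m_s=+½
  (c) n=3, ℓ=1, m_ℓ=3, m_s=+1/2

(c) has |m_ℓ| = 3 > ℓ = 1, violating −ℓ ≤ m_ℓ ≤ ℓ.
The remaining sets (a), (b) satisfy all four rules.

(c)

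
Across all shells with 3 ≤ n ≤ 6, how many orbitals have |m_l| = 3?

For each n in the range, tally the orbitals obeying |m_l| = 3:
n=4 → 2; n=5 → 4; n=6 → 6.
Total orbitals: 2 + 4 + 6 = 12.

12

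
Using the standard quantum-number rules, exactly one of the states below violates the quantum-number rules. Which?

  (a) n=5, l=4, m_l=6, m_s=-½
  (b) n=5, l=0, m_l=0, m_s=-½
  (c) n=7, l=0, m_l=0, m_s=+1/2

(a) has |m_l| = 6 > l = 4, violating −l ≤ m_l ≤ l.
The remaining sets (b), (c) satisfy all four rules.

(a)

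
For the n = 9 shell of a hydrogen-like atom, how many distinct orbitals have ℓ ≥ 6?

45

Go through ℓ = 0, …, 8 (the values permitted for n = 9).
Per ℓ-value: ℓ=6 → 13; ℓ=7 → 15; ℓ=8 → 17.
Total orbitals: 13 + 15 + 17 = 45.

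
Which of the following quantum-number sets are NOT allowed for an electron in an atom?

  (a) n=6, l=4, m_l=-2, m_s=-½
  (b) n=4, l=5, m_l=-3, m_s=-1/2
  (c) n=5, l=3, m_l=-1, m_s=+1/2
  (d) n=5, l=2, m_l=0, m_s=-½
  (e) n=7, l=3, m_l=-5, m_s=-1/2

(b) has l = 5 ≥ n = 4, violating 0 ≤ l ≤ n−1.
(e) has |m_l| = 5 > l = 3, violating −l ≤ m_l ≤ l.
The remaining sets (a), (c), (d) satisfy all four rules.

(b) and (e)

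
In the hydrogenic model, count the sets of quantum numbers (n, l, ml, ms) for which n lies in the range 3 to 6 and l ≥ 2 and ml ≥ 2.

Go shell by shell, enumerating (l, ml) with l ≥ 2 and ml ≥ 2:
n=3 → 1; n=4 → 3; n=5 → 6; n=6 → 10.
Orbitals: 1 + 3 + 6 + 10 = 20. Including both spin states (ms = ±1/2) gives 2 × 20 = 40 states.

40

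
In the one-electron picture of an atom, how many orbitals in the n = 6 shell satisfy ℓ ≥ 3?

Go through ℓ = 0, …, 5 (the values permitted for n = 6).
Orbitals with ℓ ≥ 3, by ℓ: ℓ=3 → 7; ℓ=4 → 9; ℓ=5 → 11.
Total orbitals: 7 + 9 + 11 = 27.

27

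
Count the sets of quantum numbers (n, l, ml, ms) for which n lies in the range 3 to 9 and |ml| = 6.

24

Count contributing orbitals for each principal shell:
n=7 → 2; n=8 → 4; n=9 → 6.
Orbitals: 2 + 4 + 6 = 12. Including both spin states (ms = ±1/2) gives 2 × 12 = 24 states.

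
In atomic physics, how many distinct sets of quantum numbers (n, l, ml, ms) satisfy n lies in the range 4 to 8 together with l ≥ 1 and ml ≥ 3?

Go shell by shell, enumerating (l, ml) with l ≥ 1 and ml ≥ 3:
n=4 → 1; n=5 → 3; n=6 → 6; n=7 → 10; n=8 → 15.
Orbitals: 1 + 3 + 6 + 10 + 15 = 35. Including both spin states (ms = ±1/2) gives 2 × 35 = 70 states.

70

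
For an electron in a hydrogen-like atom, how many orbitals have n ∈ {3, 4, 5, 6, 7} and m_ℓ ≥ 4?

10

For each n in the range, tally the orbitals obeying m_ℓ ≥ 4:
n=5 → 1; n=6 → 3; n=7 → 6.
Total orbitals: 1 + 3 + 6 = 10.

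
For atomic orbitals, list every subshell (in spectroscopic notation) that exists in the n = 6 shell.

For n = 6, l runs from 0 to 5. In spectroscopic notation l = 0,1,2,… ↔ s,p,d,f,g,h,i, so the subshells are 6s, 6p, 6d, 6f, 6g, 6h.

6s, 6p, 6d, 6f, 6g, 6h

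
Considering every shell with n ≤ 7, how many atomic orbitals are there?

Total orbitals = 1² + 2² + 3² + 4² + 5² + 6² + 7² = 140.

140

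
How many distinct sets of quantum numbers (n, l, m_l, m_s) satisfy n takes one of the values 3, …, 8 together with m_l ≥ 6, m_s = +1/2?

4

Go shell by shell, enumerating (l, m_l) with m_l ≥ 6:
n=7 → 1; n=8 → 3.
Orbitals: 1 + 3 = 4. With m_s fixed to +1/2 there is one state per orbital, so 4 states.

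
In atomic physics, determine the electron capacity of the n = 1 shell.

A shell holds 2n² electrons: 2 × 1² = 2 × 1 = 2.

2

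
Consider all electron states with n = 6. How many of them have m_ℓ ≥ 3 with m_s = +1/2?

The n = 6 shell has ℓ = 0 through 5; check each.
Orbitals with m_ℓ ≥ 3, by ℓ: ℓ=3 → 1; ℓ=4 → 2; ℓ=5 → 3.
Orbitals: 1 + 2 + 3 = 6. With m_s fixed to a single value there is one state per orbital, giving 6 states.

6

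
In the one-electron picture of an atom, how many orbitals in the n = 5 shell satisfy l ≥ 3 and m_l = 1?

Go through l = 0, …, 4 (the values permitted for n = 5).
Orbitals with l ≥ 3 and m_l = 1, by l: l=3 → 1; l=4 → 1.
Total orbitals: 1 + 1 = 2.

2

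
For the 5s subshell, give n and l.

The leading integer gives n = 5; the letter 's' means l = 0.

n = 5, l = 0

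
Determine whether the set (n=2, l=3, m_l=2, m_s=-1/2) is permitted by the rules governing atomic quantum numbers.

Not allowed

The orbital quantum number must satisfy 0 ≤ l ≤ n−1. With n = 2 the allowed l values are 0, 1, so l = 3 is out of range.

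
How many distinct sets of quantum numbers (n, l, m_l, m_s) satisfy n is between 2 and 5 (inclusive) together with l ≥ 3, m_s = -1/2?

Per-shell orbital counts meeting the constraint:
n=4 → 7; n=5 → 16.
Orbitals: 7 + 16 = 23. With m_s fixed to -1/2 there is one state per orbital, so 23 states.

23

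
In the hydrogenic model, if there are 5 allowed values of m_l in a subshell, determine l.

m_l ranges over 2l+1 integers, so 2l+1 = 5 ⇒ l = 2.

l = 2 (d)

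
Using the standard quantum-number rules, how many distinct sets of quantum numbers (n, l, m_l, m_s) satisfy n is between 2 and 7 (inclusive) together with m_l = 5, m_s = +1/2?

3

Count contributing orbitals for each principal shell:
n=6 → 1; n=7 → 2.
Orbitals: 1 + 2 = 3. With m_s fixed to +1/2 there is one state per orbital, so 3 states.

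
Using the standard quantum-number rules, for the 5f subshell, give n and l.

n = 5, l = 3

The leading integer gives n = 5; the letter 'f' means l = 3.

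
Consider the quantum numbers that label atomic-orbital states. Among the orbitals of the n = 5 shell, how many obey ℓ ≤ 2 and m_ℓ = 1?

2

With n = 5 the allowed ℓ are 0, 1, …, 4.
The (ℓ, m_ℓ) pairs meeting ℓ ≤ 2 and m_ℓ = 1 give: ℓ=1 → 1; ℓ=2 → 1.
Total orbitals: 1 + 1 = 2.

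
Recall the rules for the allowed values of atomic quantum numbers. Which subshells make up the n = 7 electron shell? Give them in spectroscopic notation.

For n = 7, l runs from 0 to 6. In spectroscopic notation l = 0,1,2,… ↔ s,p,d,f,g,h,i, so the subshells are 7s, 7p, 7d, 7f, 7g, 7h, 7i.

7s, 7p, 7d, 7f, 7g, 7h, 7i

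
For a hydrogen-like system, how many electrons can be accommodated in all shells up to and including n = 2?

10

Total orbitals = 1² + 2² = 5. Doubling for spin gives 10 electrons.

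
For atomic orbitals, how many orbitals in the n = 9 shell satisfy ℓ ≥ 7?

32

For n = 9, ℓ ranges over 0 … 8.
Per ℓ-value: ℓ=7 → 15; ℓ=8 → 17.
Total orbitals: 15 + 17 = 32.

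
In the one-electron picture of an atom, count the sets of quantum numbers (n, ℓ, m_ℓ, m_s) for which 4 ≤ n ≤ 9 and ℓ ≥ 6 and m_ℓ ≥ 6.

20

Count contributing orbitals for each principal shell:
n=7 → 1; n=8 → 3; n=9 → 6.
Orbitals: 1 + 3 + 6 = 10. Including both spin states (m_s = ±1/2) gives 2 × 10 = 20 states.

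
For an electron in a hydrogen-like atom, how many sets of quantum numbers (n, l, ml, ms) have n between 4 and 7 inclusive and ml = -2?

For each n in the range, tally the orbitals obeying ml = -2:
n=4 → 2; n=5 → 3; n=6 → 4; n=7 → 5.
Orbitals: 2 + 3 + 4 + 5 = 14. Including both spin states (ms = ±1/2) gives 2 × 14 = 28 states.

28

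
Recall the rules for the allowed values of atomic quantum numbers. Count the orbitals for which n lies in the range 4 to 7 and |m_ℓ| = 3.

20

For each n in the range, tally the orbitals obeying |m_ℓ| = 3:
n=4 → 2; n=5 → 4; n=6 → 6; n=7 → 8.
Total orbitals: 2 + 4 + 6 + 8 = 20.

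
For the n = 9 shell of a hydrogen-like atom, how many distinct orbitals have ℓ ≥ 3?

72

With n = 9 the allowed ℓ are 0, 1, …, 8.
The (ℓ, m_ℓ) pairs meeting ℓ ≥ 3 give: ℓ=3 → 7; ℓ=4 → 9; ℓ=5 → 11; ℓ=6 → 13; ℓ=7 → 15; ℓ=8 → 17.
Total orbitals: 7 + 9 + 11 + 13 + 15 + 17 = 72.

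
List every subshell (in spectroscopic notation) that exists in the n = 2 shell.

2s, 2p

For n = 2, l runs from 0 to 1. In spectroscopic notation l = 0,1,2,… ↔ s,p,d,f,g,h,i, so the subshells are 2s, 2p.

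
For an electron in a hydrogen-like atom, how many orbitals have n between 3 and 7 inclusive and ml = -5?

For each n in the range, tally the orbitals obeying ml = -5:
n=6 → 1; n=7 → 2.
Total orbitals: 1 + 2 = 3.

3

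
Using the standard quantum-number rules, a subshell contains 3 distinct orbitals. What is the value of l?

2l+1 = 3 gives l = 1.

l = 1 (p)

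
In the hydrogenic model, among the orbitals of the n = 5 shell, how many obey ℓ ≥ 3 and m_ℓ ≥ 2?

5

With n = 5 the allowed ℓ are 0, 1, …, 4.
Orbitals with ℓ ≥ 3 and m_ℓ ≥ 2, by ℓ: ℓ=3 → 2; ℓ=4 → 3.
Total orbitals: 2 + 3 = 5.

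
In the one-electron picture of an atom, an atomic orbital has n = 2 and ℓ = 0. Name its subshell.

2s

ℓ = 0 corresponds to the letter 's', so the subshell is 2s.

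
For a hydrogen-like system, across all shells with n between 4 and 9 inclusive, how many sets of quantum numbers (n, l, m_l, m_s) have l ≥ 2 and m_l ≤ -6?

Treat each shell separately and count matching orbitals:
n=7 → 1; n=8 → 3; n=9 → 6.
Orbitals: 1 + 3 + 6 = 10. Including both spin states (m_s = ±1/2) gives 2 × 10 = 20 states.

20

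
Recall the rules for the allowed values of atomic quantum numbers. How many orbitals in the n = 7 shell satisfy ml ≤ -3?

10

Go through l = 0, …, 6 (the values permitted for n = 7).
The (l, ml) pairs meeting ml ≤ -3 give: l=3 → 1; l=4 → 2; l=5 → 3; l=6 → 4.
Total orbitals: 1 + 2 + 3 + 4 = 10.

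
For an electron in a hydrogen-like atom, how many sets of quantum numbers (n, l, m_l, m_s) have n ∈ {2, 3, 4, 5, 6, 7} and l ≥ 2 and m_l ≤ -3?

For each n in the range, tally the orbitals obeying l ≥ 2 and m_l ≤ -3:
n=4 → 1; n=5 → 3; n=6 → 6; n=7 → 10.
Orbitals: 1 + 3 + 6 + 10 = 20. Including both spin states (m_s = ±1/2) gives 2 × 20 = 40 states.

40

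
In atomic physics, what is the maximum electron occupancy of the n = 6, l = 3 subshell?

A subshell with l = 3 has 2l+1 = 7 orbitals, each holding 2 electrons (spin ±1/2), so 7 × 2 = 14.

14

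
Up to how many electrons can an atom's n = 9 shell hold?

162

A shell holds 2n² electrons: 2 × 9² = 2 × 81 = 162.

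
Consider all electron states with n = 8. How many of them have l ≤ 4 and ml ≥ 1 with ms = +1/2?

For n = 8, l ranges over 0 … 7.
Orbitals with l ≤ 4 and ml ≥ 1, by l: l=1 → 1; l=2 → 2; l=3 → 3; l=4 → 4.
Orbitals: 1 + 2 + 3 + 4 = 10. With ms fixed to a single value there is one state per orbital, giving 10 states.

10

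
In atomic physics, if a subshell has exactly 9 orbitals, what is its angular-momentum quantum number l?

2l+1 = 9 gives l = 4.

l = 4 (g)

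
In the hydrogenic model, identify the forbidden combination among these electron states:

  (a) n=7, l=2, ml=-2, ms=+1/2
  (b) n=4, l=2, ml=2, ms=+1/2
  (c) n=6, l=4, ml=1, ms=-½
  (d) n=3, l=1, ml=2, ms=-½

(d)

(d) has |ml| = 2 > l = 1, violating −l ≤ ml ≤ l.
The remaining sets (a), (b), (c) satisfy all four rules.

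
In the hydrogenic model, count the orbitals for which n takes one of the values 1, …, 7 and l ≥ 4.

62

For each n in the range, tally the orbitals obeying l ≥ 4:
n=5 → 9; n=6 → 20; n=7 → 33.
Total orbitals: 9 + 20 + 33 = 62.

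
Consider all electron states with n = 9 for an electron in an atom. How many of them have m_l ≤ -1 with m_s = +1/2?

For n = 9, l ranges over 0 … 8.
Orbitals with m_l ≤ -1, by l: l=1 → 1; l=2 → 2; l=3 → 3; l=4 → 4; l=5 → 5; l=6 → 6; l=7 → 7; l=8 → 8.
Orbitals: 1 + 2 + 3 + 4 + 5 + 6 + 7 + 8 = 36. With m_s fixed to a single value there is one state per orbital, giving 36 states.

36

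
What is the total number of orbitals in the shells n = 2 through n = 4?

Shell n has n² orbitals: 2²=4 + 3²=9 + 4²=16 = 29 orbitals.

29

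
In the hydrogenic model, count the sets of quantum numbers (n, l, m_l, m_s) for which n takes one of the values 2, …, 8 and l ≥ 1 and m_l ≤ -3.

Work shell by shell — for each n, count the (l, m_l) pairs that satisfy l ≥ 1 and m_l ≤ -3:
n=4 → 1; n=5 → 3; n=6 → 6; n=7 → 10; n=8 → 15.
Orbitals: 1 + 3 + 6 + 10 + 15 = 35. Including both spin states (m_s = ±1/2) gives 2 × 35 = 70 states.

70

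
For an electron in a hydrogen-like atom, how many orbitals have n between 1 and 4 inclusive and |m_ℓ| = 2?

6

For each n in the range, tally the orbitals obeying |m_ℓ| = 2:
n=3 → 2; n=4 → 4.
Total orbitals: 2 + 4 = 6.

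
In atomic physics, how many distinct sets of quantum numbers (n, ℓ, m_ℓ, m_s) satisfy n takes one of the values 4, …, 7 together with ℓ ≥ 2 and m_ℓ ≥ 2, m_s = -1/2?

34

Treat each shell separately and count matching orbitals:
n=4 → 3; n=5 → 6; n=6 → 10; n=7 → 15.
Orbitals: 3 + 6 + 10 + 15 = 34. With m_s fixed to -1/2 there is one state per orbital, so 34 states.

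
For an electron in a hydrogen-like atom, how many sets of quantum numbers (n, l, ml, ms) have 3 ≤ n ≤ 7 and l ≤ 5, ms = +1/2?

122

Treat each shell separately and count matching orbitals:
n=3 → 9; n=4 → 16; n=5 → 25; n=6 → 36; n=7 → 36.
Orbitals: 9 + 16 + 25 + 36 + 36 = 122. With ms fixed to +1/2 there is one state per orbital, so 122 states.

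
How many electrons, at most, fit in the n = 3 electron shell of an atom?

A shell holds 2n² electrons: 2 × 3² = 2 × 9 = 18.

18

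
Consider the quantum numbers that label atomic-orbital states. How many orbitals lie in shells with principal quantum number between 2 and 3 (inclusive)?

13

Shell n has n² orbitals: 2²=4 + 3²=9 = 13 orbitals.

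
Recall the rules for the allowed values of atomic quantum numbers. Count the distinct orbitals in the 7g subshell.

9

A subshell has 2ℓ+1 orbitals; with ℓ = 4, that's 9.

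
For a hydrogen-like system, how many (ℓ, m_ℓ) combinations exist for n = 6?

36

The n = 6 shell contains n² = 6² = 36 orbitals.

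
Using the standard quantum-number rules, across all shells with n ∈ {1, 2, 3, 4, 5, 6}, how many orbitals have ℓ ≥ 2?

70

For each n in the range, tally the orbitals obeying ℓ ≥ 2:
n=3 → 5; n=4 → 12; n=5 → 21; n=6 → 32.
Total orbitals: 5 + 12 + 21 + 32 = 70.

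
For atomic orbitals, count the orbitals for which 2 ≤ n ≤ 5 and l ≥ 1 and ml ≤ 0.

Treat each shell separately and count matching orbitals:
n=2 → 2; n=3 → 5; n=4 → 9; n=5 → 14.
Total orbitals: 2 + 5 + 9 + 14 = 30.

30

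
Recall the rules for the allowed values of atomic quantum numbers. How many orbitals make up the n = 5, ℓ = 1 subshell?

3

A subshell has 2ℓ+1 orbitals; with ℓ = 1, that's 3.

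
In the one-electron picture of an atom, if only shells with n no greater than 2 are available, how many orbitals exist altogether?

Total orbitals = 1² + 2² = 5.

5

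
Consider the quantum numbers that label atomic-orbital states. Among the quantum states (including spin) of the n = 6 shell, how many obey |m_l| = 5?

Go through l = 0, …, 5 (the values permitted for n = 6).
Contributions: l=5 → 2.
Orbitals: 2. Each orbital carries two spin states, so 2 × 2 = 4 states.

4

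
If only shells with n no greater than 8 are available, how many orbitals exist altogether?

204

Total orbitals = 1² + 2² + 3² + 4² + 5² + 6² + 7² + 8² = 204.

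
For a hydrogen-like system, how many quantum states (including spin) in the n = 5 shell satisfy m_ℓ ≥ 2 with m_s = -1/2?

The (ℓ, m_ℓ) pairs meeting m_ℓ ≥ 2 give: ℓ=2 → 1; ℓ=3 → 2; ℓ=4 → 3.
Orbitals: 1 + 2 + 3 = 6. With m_s fixed to a single value there is one state per orbital, giving 6 states.

6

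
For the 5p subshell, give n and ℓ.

n = 5, ℓ = 1

The leading integer gives n = 5; the letter 'p' means ℓ = 1.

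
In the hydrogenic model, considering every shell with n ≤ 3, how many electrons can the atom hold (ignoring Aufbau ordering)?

Total orbitals = 1² + 2² + 3² = 14. Doubling for spin gives 28 electrons.

28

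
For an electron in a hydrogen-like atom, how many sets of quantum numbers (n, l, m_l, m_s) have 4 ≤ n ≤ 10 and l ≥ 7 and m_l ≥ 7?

Treat each shell separately and count matching orbitals:
n=8 → 1; n=9 → 3; n=10 → 6.
Orbitals: 1 + 3 + 6 = 10. Including both spin states (m_s = ±1/2) gives 2 × 10 = 20 states.

20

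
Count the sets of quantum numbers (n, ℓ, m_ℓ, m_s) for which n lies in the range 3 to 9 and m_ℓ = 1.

70

Per-shell orbital counts meeting the constraint:
n=3 → 2; n=4 → 3; n=5 → 4; n=6 → 5; n=7 → 6; n=8 → 7; n=9 → 8.
Orbitals: 2 + 3 + 4 + 5 + 6 + 7 + 8 = 35. Including both spin states (m_s = ±1/2) gives 2 × 35 = 70 states.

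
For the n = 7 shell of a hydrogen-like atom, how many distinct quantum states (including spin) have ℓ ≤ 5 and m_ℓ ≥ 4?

6

With n = 7 the allowed ℓ are 0, 1, …, 6.
Orbitals with ℓ ≤ 5 and m_ℓ ≥ 4, by ℓ: ℓ=4 → 1; ℓ=5 → 2.
Orbitals: 1 + 2 = 3. Each orbital carries two spin states, so 3 × 2 = 6 states.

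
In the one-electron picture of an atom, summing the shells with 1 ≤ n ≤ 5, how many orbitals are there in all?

55

Shell n has n² orbitals: 1²=1 + 2²=4 + 3²=9 + 4²=16 + 5²=25 = 55 orbitals.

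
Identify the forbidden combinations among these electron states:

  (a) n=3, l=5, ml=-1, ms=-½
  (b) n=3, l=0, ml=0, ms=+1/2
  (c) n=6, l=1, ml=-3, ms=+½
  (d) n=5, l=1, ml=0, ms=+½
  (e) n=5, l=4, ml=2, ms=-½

(a) and (c)

(a) has l = 5 ≥ n = 3, violating 0 ≤ l ≤ n−1.
(c) has |ml| = 3 > l = 1, violating −l ≤ ml ≤ l.
The remaining sets (b), (d), (e) satisfy all four rules.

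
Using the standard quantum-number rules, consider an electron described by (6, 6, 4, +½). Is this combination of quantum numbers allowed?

Invalid

The orbital quantum number must satisfy 0 ≤ l ≤ n−1. With n = 6 the allowed l values are 0, 1, 2, 3, 4, 5, so l = 6 is out of range.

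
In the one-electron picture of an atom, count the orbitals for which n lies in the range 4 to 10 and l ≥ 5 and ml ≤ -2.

For each n in the range, tally the orbitals obeying l ≥ 5 and ml ≤ -2:
n=6 → 4; n=7 → 9; n=8 → 15; n=9 → 22; n=10 → 30.
Total orbitals: 4 + 9 + 15 + 22 + 30 = 80.

80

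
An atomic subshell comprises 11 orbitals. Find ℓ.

2ℓ+1 = 11 gives ℓ = 5.

ℓ = 5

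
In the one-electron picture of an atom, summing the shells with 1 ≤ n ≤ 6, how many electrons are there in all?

Shell n has n² orbitals: 1²=1 + 2²=4 + 3²=9 + 4²=16 + 5²=25 + 6²=36 = 91 orbitals.
Two spin states per orbital: 2 × 91 = 182 electrons.

182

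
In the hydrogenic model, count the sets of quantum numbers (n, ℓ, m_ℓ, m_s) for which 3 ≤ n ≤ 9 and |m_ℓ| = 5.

40

For each n in the range, tally the orbitals obeying |m_ℓ| = 5:
n=6 → 2; n=7 → 4; n=8 → 6; n=9 → 8.
Orbitals: 2 + 4 + 6 + 8 = 20. Including both spin states (m_s = ±1/2) gives 2 × 20 = 40 states.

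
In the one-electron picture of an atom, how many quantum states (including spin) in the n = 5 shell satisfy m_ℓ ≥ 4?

Go through ℓ = 0, …, 4 (the values permitted for n = 5).
Orbitals with m_ℓ ≥ 4, by ℓ: ℓ=4 → 1.
Orbitals: 1. Each orbital carries two spin states, so 1 × 2 = 2 states.

2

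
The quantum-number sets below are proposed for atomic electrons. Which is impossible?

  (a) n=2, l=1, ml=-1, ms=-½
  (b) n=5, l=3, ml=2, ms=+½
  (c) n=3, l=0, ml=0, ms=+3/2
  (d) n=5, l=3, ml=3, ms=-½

(c) has ms = +3/2, but an electron's spin must be ±1/2.
The remaining sets (a), (b), (d) satisfy all four rules.

(c)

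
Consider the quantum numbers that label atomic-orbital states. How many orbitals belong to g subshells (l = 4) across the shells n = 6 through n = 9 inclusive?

A g subshell (l = 4) exists for every n ≥ 5, so shells n = 6, 7, 8, 9 each contribute one — 4 subshells.
Since each g subshell has 2·4+1 = 9 orbitals, the total is 4 × 9 = 36.

36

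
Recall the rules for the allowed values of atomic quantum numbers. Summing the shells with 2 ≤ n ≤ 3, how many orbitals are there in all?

13

Shell n has n² orbitals: 2²=4 + 3²=9 = 13 orbitals.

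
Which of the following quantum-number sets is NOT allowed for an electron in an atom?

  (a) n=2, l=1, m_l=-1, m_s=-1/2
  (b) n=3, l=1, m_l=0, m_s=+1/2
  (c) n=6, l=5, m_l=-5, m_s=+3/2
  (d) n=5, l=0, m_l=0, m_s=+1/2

(c)

(c) has m_s = +3/2, but an electron's spin must be ±1/2.
The remaining sets (a), (b), (d) satisfy all four rules.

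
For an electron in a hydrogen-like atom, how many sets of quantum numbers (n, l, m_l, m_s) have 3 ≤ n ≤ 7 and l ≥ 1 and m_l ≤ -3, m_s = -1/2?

20

Per-shell orbital counts meeting the constraint:
n=4 → 1; n=5 → 3; n=6 → 6; n=7 → 10.
Orbitals: 1 + 3 + 6 + 10 = 20. With m_s fixed to -1/2 there is one state per orbital, so 20 states.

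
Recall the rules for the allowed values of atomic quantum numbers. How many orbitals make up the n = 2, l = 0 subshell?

A subshell has 2l+1 orbitals; with l = 0, that's 1.

1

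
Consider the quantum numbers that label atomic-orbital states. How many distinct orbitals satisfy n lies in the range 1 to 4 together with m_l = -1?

6

Count contributing orbitals for each principal shell:
n=2 → 1; n=3 → 2; n=4 → 3.
Total orbitals: 1 + 2 + 3 = 6.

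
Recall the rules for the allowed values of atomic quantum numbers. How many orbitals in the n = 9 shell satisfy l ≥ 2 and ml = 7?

With n = 9 the allowed l are 0, 1, …, 8.
Contributions: l=7 → 1; l=8 → 1.
Total orbitals: 1 + 1 = 2.

2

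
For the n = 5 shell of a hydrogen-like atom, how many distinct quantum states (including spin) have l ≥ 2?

The n = 5 shell has l = 0 through 4; check each.
The (l, ml) pairs meeting l ≥ 2 give: l=2 → 5; l=3 → 7; l=4 → 9.
Orbitals: 5 + 7 + 9 = 21. Each orbital carries two spin states, so 21 × 2 = 42 states.

42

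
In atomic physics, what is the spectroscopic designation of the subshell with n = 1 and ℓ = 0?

1s

ℓ = 0 corresponds to the letter 's', so the subshell is 1s.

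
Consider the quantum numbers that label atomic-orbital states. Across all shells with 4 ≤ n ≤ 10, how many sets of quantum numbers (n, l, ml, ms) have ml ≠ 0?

Per-shell orbital counts meeting the constraint:
n=4 → 12; n=5 → 20; n=6 → 30; n=7 → 42; n=8 → 56; n=9 → 72; n=10 → 90.
Orbitals: 12 + 20 + 30 + 42 + 56 + 72 + 90 = 322. Including both spin states (ms = ±1/2) gives 2 × 322 = 644 states.

644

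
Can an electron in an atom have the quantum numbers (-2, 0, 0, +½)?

The principal quantum number must be a positive integer (n ≥ 1), but here n = -2.

Not allowed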